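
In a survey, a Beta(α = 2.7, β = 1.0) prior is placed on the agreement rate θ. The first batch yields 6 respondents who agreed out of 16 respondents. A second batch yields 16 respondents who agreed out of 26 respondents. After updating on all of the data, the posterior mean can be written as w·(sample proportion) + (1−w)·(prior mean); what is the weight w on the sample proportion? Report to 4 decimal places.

The Beta prior is conjugate to a Binomial/Bernoulli likelihood; the update adds successes to α and failures to β.
Total number of respondents: n = 16 + 26 = 42.
Posterior mean = (α₀+k)/(α₀+β₀+n) = [n/(α₀+β₀+n)]·(k/n) + [(α₀+β₀)/(α₀+β₀+n)]·α₀/(α₀+β₀), so only n and the prior enter the weight.
The weight on the data is w = n/(α₀+β₀+n) = 42/(2.7+1.0+42) = 42/45.7 = 0.9190.

0.9190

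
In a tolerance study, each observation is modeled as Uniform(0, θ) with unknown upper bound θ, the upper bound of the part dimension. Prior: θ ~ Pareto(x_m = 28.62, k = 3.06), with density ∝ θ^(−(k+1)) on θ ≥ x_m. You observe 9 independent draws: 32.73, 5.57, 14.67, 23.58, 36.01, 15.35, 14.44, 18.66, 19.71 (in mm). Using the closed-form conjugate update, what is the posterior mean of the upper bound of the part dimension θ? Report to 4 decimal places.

A Pareto(scale x_m, shape k) prior on the upper bound θ of Uniform(0, θ) is conjugate: posterior is Pareto(max(x_m, max xᵢ), k + n).
Sample maximum = 36.01; prior scale x_m = 28.62 → posterior scale = max = 36.01.
Posterior shape = 3.06 + 9 = 12.06.
E[θ|data] = k·x_m/(k−1) = 12.06·36.01/11.06 = 39.2659.

39.2659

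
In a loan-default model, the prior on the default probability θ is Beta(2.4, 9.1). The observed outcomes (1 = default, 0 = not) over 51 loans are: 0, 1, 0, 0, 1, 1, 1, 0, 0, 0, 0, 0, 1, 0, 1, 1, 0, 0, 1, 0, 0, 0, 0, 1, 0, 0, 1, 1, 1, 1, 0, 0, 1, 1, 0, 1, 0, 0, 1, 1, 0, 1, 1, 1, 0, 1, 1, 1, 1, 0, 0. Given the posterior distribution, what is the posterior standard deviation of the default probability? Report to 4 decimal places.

0.0623

The Beta prior is conjugate to a Binomial/Bernoulli likelihood; the update adds successes to α and failures to β.
Posterior: Beta(α+k, β+n−k) = Beta(2.4+25, 9.1+26) = Beta(27.4, 35.1).
Var = αβ/((α+β)²(α+β+1)) = 27.4·35.1/(62.5²·63.5) = 0.00387725; SD = √0.00387725 = 0.0623.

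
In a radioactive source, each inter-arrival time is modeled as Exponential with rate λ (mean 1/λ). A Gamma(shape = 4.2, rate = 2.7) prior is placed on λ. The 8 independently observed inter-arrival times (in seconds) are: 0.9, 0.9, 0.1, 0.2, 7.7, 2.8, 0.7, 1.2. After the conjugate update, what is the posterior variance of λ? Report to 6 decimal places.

0.041239

With a Gamma(shape α, rate β) prior on the exponential rate λ, the posterior after n observations with total T = Σxᵢ is Gamma(α+n, β+T).
Sum of observations T = 14.5 seconds; n = 8.
Posterior: Gamma(4.2+8, 2.7+14.5) = Gamma(12.2, 17.2).
Var = α/β² = 0.041239.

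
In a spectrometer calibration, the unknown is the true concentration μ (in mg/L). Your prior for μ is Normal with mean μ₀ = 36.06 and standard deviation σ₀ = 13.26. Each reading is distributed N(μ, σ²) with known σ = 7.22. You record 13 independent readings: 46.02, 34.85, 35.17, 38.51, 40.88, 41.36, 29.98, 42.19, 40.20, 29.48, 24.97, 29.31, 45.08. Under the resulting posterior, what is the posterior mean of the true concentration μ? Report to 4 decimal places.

36.7534

For Normal data with known variance σ², a Normal(μ₀, σ₀²) prior on μ is conjugate. Posterior precision = 1/σ₀² + n/σ²; posterior mean is the precision-weighted average of μ₀ and x̄.
Σxᵢ = 46.02 + 34.85 + 35.17 + 38.51 + 40.88 + 41.36 + 29.98 + 42.19 + 40.20 + 29.48 + 24.97 + 29.31 + 45.08 = 478, so n·x̄ = 478.
σ₀² = 13.26² = 175.8276, σ² = 7.22² = 52.1284; σ² + n·σ₀² = 52.1284 + 13·175.8276 = 2337.8872.
Posterior mean = (μ₀/σ₀² + n·x̄/σ²)/(1/σ₀² + n/σ²) = (σ²·μ₀ + σ₀²·n·x̄)/(σ² + n·σ₀²) = (52.1284·36.06 + 175.8276·478)/2337.8872 = 85925.342904/2337.8872 = 36.7534.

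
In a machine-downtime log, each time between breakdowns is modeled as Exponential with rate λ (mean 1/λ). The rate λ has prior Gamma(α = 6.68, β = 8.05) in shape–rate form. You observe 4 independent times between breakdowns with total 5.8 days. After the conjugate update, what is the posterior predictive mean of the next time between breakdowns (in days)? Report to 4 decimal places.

With a Gamma(shape α, rate β) prior on the exponential rate λ, the posterior after n observations with total T = Σxᵢ is Gamma(α+n, β+T).
Posterior: Gamma(6.68+4, 8.05+5.8) = Gamma(10.68, 13.85).
The predictive distribution for the next observation is Lomax; its mean is β/(α−1) = 13.85/9.68 = 1.4308.

1.4308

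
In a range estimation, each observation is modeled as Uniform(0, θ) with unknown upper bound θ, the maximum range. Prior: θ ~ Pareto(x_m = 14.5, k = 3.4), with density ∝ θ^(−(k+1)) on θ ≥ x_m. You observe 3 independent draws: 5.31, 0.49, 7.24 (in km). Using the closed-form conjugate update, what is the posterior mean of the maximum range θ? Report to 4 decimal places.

17.1852

A Pareto(scale x_m, shape k) prior on the upper bound θ of Uniform(0, θ) is conjugate: posterior is Pareto(max(x_m, max xᵢ), k + n).
Sample maximum = 7.24; prior scale x_m = 14.5 → posterior scale = max = 14.50.
Posterior shape = 3.4 + 3 = 6.4.
E[θ|data] = k·x_m/(k−1) = 6.4·14.50/5.4 = 17.1852.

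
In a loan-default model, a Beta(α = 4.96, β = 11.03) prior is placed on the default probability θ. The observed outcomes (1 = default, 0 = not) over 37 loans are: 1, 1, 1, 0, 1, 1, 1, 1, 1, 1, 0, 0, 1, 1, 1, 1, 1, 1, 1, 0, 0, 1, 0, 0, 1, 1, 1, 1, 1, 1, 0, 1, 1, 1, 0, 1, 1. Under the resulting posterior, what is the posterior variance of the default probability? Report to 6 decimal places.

0.004355

The Beta prior is conjugate to a Binomial/Bernoulli likelihood; the update adds successes to α and failures to β.
Posterior: Beta(α+k, β+n−k) = Beta(4.96+28, 11.03+9) = Beta(32.96, 20.03).
Var = αβ/((α+β)²(α+β+1)) = 32.96·20.03/(52.99²·53.99) = 0.004355.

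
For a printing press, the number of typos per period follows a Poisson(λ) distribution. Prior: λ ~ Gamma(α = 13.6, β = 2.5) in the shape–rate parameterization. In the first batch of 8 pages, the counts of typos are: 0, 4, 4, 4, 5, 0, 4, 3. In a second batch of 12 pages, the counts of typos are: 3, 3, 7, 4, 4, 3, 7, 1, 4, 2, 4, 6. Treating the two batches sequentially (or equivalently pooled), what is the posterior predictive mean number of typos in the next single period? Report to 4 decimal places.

With a Gamma(shape α, rate β) prior, the Poisson likelihood is conjugate: the posterior is Gamma(α + ΣXᵢ, β + n).
Batch 1: sum of counts S = 24 over n = 8 pages.
After batch 1: Gamma(α+S, β+n) = Gamma(13.6+24, 2.5+8) = Gamma(37.6, 10.5).
Batch 2: sum of counts S = 48 over n = 12 pages.
After batch 2: Gamma(α+S, β+n) = Gamma(37.6+48, 10.5+12) = Gamma(85.6, 22.5).
The predictive distribution for one future period is NegBinom with mean α/β = 3.8044.

3.8044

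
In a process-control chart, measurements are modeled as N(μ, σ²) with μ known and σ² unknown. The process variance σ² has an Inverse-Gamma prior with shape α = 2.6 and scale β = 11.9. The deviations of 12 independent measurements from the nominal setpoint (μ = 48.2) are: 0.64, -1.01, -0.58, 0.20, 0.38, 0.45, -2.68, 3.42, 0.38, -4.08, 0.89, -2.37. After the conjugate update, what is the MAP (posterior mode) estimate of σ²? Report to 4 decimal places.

3.5433

With known mean μ and an Inverse-Gamma(α, β) prior on σ², the Normal likelihood is conjugate: posterior is Inv-Gamma(α + n/2, β + Σ(xᵢ−μ)²/2).
Σ(xᵢ−μ)² = (0.64)² + (-1.01)² + (-0.58)² + (0.20)² + (0.38)² + (0.45)² + (-2.68)² + (3.42)² + (0.38)² + (-4.08)² + (0.89)² + (-2.37)² = 44.2316.
Posterior: Inv-Gamma(2.6 + 12/2, 11.9 + 44.2316/2) = Inv-Gamma(8.60, 34.01580).
Mode = β/(α+1) = 34.01580/9.60 = 3.5433.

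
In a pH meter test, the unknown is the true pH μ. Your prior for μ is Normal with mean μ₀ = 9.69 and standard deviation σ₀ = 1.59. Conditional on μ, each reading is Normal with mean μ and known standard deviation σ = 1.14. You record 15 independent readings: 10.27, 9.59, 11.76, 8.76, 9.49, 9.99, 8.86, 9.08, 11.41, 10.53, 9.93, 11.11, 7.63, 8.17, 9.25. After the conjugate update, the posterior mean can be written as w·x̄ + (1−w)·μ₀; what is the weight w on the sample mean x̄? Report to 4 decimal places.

0.9669

For Normal data with known variance σ², a Normal(μ₀, σ₀²) prior on μ is conjugate. Posterior precision = 1/σ₀² + n/σ²; posterior mean is the precision-weighted average of μ₀ and x̄.
σ₀² = 1.59² = 2.5281, σ² = 1.14² = 1.2996. Prior precision 1/σ₀² = 1/2.5281; data precision n/σ² = 15/1.2996.
w = (n/σ²)/(1/σ₀² + n/σ²) = n·σ₀²/(σ² + n·σ₀²) = 15·2.5281/(1.2996 + 15·2.5281) = 37.9215/39.2211 = 0.9669.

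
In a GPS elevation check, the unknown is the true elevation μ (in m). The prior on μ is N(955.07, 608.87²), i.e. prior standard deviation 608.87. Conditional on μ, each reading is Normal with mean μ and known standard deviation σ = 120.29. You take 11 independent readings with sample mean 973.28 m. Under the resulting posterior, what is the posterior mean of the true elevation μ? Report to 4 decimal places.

For Normal data with known variance σ², a Normal(μ₀, σ₀²) prior on μ is conjugate. Posterior precision = 1/σ₀² + n/σ²; posterior mean is the precision-weighted average of μ₀ and x̄.
n·x̄ = 11·973.28 = 10706.08.
σ₀² = 608.87² = 370722.6769, σ² = 120.29² = 14469.6841; σ² + n·σ₀² = 14469.6841 + 11·370722.6769 = 4092419.13.
Posterior mean = (μ₀/σ₀² + n·x̄/σ²)/(1/σ₀² + n/σ²) = (σ²·μ₀ + σ₀²·n·x̄)/(σ² + n·σ₀²) = (14469.6841·955.07 + 370722.6769·10706.08)/4092419.13 = 3982806197.898939/4092419.13 = 973.2156.

973.2156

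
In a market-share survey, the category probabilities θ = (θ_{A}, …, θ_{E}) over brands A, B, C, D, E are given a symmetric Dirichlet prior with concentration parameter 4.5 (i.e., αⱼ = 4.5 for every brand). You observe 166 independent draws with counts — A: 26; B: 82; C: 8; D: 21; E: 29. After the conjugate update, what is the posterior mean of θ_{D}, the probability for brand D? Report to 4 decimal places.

The Dirichlet prior is conjugate to the Multinomial likelihood: each posterior αⱼ = prior αⱼ + observed count nⱼ.
Posterior concentration: (30.5, 86.5, 12.5, 25.5, 33.5), total = 188.5.
E[θ_{D}|data] = α_{D}/Σα = 25.5/188.5 = 0.1353.

0.1353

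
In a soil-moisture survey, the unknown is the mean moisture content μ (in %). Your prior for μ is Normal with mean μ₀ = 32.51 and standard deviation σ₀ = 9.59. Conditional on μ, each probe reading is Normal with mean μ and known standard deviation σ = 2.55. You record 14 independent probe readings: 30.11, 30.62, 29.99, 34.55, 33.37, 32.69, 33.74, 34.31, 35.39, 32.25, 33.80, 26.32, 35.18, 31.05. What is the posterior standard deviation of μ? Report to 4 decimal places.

For Normal data with known variance σ², a Normal(μ₀, σ₀²) prior on μ is conjugate. Posterior precision = 1/σ₀² + n/σ²; posterior mean is the precision-weighted average of μ₀ and x̄.
σ₀² = 9.59² = 91.9681, σ² = 2.55² = 6.5025; σ² + n·σ₀² = 6.5025 + 14·91.9681 = 1294.0559.
Posterior precision = 1/σ₀² + n/σ² = 1/91.9681 + 14/6.5025 = (σ² + n·σ₀²)/(σ₀²σ²) = 1294.0559/(91.9681·6.5025); posterior variance σₙ² = σ₀²σ²/(σ² + n·σ₀²) = 91.9681·6.5025/1294.0559 = 0.462130.
Posterior SD = √σₙ² = √(91.9681·6.5025/1294.0559) = 0.6798.

0.6798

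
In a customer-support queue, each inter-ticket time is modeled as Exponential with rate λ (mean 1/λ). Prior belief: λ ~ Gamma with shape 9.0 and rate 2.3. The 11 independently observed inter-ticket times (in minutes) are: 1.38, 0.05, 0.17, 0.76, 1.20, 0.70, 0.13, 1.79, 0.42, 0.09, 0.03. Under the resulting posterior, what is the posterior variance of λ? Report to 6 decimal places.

With a Gamma(shape α, rate β) prior on the exponential rate λ, the posterior after n observations with total T = Σxᵢ is Gamma(α+n, β+T).
Sum of observations T = 6.72 minutes; n = 11.
Posterior: Gamma(9.0+11, 2.3+6.72) = Gamma(20.0, 9.02).
Var = α/β² = 0.245820.

0.245820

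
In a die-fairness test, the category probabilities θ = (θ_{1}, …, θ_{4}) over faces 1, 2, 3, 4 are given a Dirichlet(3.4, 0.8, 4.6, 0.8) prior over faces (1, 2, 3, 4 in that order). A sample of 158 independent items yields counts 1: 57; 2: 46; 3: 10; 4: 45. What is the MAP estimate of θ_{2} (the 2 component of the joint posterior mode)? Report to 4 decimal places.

The Dirichlet prior is conjugate to the Multinomial likelihood: each posterior αⱼ = prior αⱼ + observed count nⱼ.
Posterior concentration: (60.4, 46.8, 14.6, 45.8), total = 167.6.
Joint mode component: (α_{2}−1)/(Σα−K) = 45.8/163.6 = 0.2800.

0.2800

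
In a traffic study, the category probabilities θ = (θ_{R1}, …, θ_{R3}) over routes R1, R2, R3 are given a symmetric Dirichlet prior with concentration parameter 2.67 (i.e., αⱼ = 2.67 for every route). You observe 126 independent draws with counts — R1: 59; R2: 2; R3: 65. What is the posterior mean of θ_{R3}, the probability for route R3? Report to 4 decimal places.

0.5050

The Dirichlet prior is conjugate to the Multinomial likelihood: each posterior αⱼ = prior αⱼ + observed count nⱼ.
Posterior concentration: (61.67, 4.67, 67.67), total = 134.01.
E[θ_{R3}|data] = α_{R3}/Σα = 67.67/134.01 = 0.5050.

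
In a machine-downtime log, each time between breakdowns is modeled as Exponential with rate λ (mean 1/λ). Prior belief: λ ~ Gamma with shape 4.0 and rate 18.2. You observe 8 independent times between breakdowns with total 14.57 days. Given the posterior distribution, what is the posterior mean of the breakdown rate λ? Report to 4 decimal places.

0.3662

With a Gamma(shape α, rate β) prior on the exponential rate λ, the posterior after n observations with total T = Σxᵢ is Gamma(α+n, β+T).
Posterior: Gamma(4.0+8, 18.2+14.57) = Gamma(12.0, 32.77).
Posterior mean of λ = α/β = 12.0/32.77 = 0.3662.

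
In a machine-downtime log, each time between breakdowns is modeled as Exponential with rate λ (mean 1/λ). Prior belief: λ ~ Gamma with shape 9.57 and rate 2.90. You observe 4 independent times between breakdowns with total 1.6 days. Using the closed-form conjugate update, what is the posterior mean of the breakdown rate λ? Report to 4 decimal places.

3.0156

With a Gamma(shape α, rate β) prior on the exponential rate λ, the posterior after n observations with total T = Σxᵢ is Gamma(α+n, β+T).
Posterior: Gamma(9.57+4, 2.90+1.6) = Gamma(13.57, 4.50).
Posterior mean of λ = α/β = 13.57/4.50 = 3.0156.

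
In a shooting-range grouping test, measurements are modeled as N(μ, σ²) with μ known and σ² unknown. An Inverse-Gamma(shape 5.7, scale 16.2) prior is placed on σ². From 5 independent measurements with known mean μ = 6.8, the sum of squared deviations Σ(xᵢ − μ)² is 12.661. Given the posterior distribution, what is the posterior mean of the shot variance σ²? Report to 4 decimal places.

With known mean μ and an Inverse-Gamma(α, β) prior on σ², the Normal likelihood is conjugate: posterior is Inv-Gamma(α + n/2, β + Σ(xᵢ−μ)²/2).
Posterior: Inv-Gamma(5.7 + 5/2, 16.2 + 12.661/2) = Inv-Gamma(8.20, 22.5305).
E[σ²|data] = β/(α−1) = 22.5305/7.20 = 3.1292.

3.1292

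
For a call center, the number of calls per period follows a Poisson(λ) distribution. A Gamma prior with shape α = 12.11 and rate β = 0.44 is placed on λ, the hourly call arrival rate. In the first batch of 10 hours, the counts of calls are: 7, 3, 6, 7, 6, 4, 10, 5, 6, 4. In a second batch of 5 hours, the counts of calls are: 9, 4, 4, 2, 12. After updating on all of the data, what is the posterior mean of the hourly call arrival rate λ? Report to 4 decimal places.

With a Gamma(shape α, rate β) prior, the Poisson likelihood is conjugate: the posterior is Gamma(α + ΣXᵢ, β + n).
Batch 1: sum of counts S = 58 over n = 10 hours.
After batch 1: Gamma(α+S, β+n) = Gamma(12.11+58, 0.44+10) = Gamma(70.11, 10.44).
Batch 2: sum of counts S = 31 over n = 5 hours.
After batch 2: Gamma(α+S, β+n) = Gamma(70.11+31, 10.44+5) = Gamma(101.11, 15.44).
Posterior mean = α/β = 101.11/15.44 = 6.5486.

6.5486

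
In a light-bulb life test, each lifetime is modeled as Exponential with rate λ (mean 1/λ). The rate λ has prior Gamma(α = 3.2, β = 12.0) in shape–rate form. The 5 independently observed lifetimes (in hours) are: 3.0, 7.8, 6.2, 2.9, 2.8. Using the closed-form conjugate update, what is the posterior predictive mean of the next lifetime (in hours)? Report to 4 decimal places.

With a Gamma(shape α, rate β) prior on the exponential rate λ, the posterior after n observations with total T = Σxᵢ is Gamma(α+n, β+T).
Sum of observations T = 22.7 hours; n = 5.
Posterior: Gamma(3.2+5, 12.0+22.7) = Gamma(8.2, 34.7).
The predictive distribution for the next observation is Lomax; its mean is β/(α−1) = 34.7/7.2 = 4.8194.

4.8194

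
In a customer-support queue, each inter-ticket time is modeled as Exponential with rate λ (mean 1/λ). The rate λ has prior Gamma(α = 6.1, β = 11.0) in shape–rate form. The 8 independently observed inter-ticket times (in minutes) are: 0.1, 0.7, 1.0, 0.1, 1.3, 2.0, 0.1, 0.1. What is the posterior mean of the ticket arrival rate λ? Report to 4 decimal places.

0.8598

With a Gamma(shape α, rate β) prior on the exponential rate λ, the posterior after n observations with total T = Σxᵢ is Gamma(α+n, β+T).
Sum of observations T = 5.4 minutes; n = 8.
Posterior: Gamma(6.1+8, 11.0+5.4) = Gamma(14.1, 16.4).
Posterior mean of λ = α/β = 14.1/16.4 = 0.8598.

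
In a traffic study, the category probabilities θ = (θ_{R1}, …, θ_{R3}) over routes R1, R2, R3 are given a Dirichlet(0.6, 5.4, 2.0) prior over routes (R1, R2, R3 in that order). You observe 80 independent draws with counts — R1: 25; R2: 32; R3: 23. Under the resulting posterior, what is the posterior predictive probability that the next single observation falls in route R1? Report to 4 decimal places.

The Dirichlet prior is conjugate to the Multinomial likelihood: each posterior αⱼ = prior αⱼ + observed count nⱼ.
Posterior concentration: (25.6, 37.4, 25.0), total = 88.0.
P(next = R1 | data) = α_{R1}/Σα = 0.2909.

0.2909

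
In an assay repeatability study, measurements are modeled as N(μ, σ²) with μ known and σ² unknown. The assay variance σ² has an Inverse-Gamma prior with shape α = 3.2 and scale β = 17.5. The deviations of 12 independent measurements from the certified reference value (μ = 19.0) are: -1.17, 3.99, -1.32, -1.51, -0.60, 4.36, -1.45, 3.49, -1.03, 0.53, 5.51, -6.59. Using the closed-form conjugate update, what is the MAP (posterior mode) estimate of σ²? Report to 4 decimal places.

8.0928

With known mean μ and an Inverse-Gamma(α, β) prior on σ², the Normal likelihood is conjugate: posterior is Inv-Gamma(α + n/2, β + Σ(xᵢ−μ)²/2).
Σ(xᵢ−μ)² = (-1.17)² + (3.99)² + (-1.32)² + (-1.51)² + (-0.60)² + (4.36)² + (-1.45)² + (3.49)² + (-1.03)² + (0.53)² + (5.51)² + (-6.59)² = 130.0937.
Posterior: Inv-Gamma(3.2 + 12/2, 17.5 + 130.0937/2) = Inv-Gamma(9.20, 82.54685).
Mode = β/(α+1) = 82.54685/10.20 = 8.0928.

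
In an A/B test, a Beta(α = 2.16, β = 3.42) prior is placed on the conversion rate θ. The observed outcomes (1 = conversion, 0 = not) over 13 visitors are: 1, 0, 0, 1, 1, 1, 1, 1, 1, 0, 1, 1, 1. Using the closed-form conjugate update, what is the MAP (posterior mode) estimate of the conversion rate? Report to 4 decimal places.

The Beta prior is conjugate to a Binomial/Bernoulli likelihood; the update adds successes to α and failures to β.
Posterior: Beta(α+k, β+n−k) = Beta(2.16+10, 3.42+3) = Beta(12.16, 6.42).
Mode of Beta(a,b) for a,b>1 is (a−1)/(a+b−2) = 11.16/16.58 = 0.6731.

0.6731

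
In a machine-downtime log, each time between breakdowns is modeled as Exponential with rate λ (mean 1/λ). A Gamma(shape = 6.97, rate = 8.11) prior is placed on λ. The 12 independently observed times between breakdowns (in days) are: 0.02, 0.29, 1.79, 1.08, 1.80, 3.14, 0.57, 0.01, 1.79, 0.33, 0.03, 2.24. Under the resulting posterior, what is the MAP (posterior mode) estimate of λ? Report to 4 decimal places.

0.8476

With a Gamma(shape α, rate β) prior on the exponential rate λ, the posterior after n observations with total T = Σxᵢ is Gamma(α+n, β+T).
Sum of observations T = 13.09 days; n = 12.
Posterior: Gamma(6.97+12, 8.11+13.09) = Gamma(18.97, 21.20).
Mode = (α−1)/β = 0.8476.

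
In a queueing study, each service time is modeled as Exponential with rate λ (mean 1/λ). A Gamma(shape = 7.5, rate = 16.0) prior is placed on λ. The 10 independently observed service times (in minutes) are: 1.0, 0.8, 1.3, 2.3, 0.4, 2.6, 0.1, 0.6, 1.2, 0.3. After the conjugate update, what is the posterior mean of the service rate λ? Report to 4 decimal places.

0.6579

With a Gamma(shape α, rate β) prior on the exponential rate λ, the posterior after n observations with total T = Σxᵢ is Gamma(α+n, β+T).
Sum of observations T = 10.6 minutes; n = 10.
Posterior: Gamma(7.5+10, 16.0+10.6) = Gamma(17.5, 26.6).
Posterior mean of λ = α/β = 17.5/26.6 = 0.6579.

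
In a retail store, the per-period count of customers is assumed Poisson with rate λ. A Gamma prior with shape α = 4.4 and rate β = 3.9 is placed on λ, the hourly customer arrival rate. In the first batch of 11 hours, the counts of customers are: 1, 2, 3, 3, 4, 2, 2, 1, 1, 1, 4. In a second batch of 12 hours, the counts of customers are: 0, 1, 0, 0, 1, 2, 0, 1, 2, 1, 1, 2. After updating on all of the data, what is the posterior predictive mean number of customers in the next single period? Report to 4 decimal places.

1.4647

With a Gamma(shape α, rate β) prior, the Poisson likelihood is conjugate: the posterior is Gamma(α + ΣXᵢ, β + n).
Batch 1: sum of counts S = 24 over n = 11 hours.
After batch 1: Gamma(α+S, β+n) = Gamma(4.4+24, 3.9+11) = Gamma(28.4, 14.9).
Batch 2: sum of counts S = 11 over n = 12 hours.
After batch 2: Gamma(α+S, β+n) = Gamma(28.4+11, 14.9+12) = Gamma(39.4, 26.9).
The predictive distribution for one future period is NegBinom with mean α/β = 1.4647.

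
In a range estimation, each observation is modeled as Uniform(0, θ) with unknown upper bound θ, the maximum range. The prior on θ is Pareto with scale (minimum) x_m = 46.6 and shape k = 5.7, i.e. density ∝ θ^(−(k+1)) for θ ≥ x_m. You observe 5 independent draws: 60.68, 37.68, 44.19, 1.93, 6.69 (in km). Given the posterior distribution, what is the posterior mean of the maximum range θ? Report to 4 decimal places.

A Pareto(scale x_m, shape k) prior on the upper bound θ of Uniform(0, θ) is conjugate: posterior is Pareto(max(x_m, max xᵢ), k + n).
Sample maximum = 60.68; prior scale x_m = 46.6 → posterior scale = max = 60.68.
Posterior shape = 5.7 + 5 = 10.7.
E[θ|data] = k·x_m/(k−1) = 10.7·60.68/9.7 = 66.9357.

66.9357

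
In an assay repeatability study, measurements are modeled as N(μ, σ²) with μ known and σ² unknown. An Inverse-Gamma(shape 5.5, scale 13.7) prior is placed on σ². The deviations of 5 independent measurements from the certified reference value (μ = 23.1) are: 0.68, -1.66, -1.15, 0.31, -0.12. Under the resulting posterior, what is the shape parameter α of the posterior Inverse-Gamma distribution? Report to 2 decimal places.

With known mean μ and an Inverse-Gamma(α, β) prior on σ², the Normal likelihood is conjugate: posterior is Inv-Gamma(α + n/2, β + Σ(xᵢ−μ)²/2).
Σ(xᵢ−μ)² = (0.68)² + (-1.66)² + (-1.15)² + (0.31)² + (-0.12)² = 4.6510.
Posterior: Inv-Gamma(5.5 + 5/2, 13.7 + 4.6510/2) = Inv-Gamma(8.00, 16.02550).
Posterior α = 8.00.

8.00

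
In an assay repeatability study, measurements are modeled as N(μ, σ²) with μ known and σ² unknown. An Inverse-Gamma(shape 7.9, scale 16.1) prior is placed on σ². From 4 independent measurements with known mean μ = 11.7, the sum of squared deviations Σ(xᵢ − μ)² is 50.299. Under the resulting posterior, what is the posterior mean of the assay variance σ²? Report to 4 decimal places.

With known mean μ and an Inverse-Gamma(α, β) prior on σ², the Normal likelihood is conjugate: posterior is Inv-Gamma(α + n/2, β + Σ(xᵢ−μ)²/2).
Posterior: Inv-Gamma(7.9 + 4/2, 16.1 + 50.299/2) = Inv-Gamma(9.90, 41.2495).
E[σ²|data] = β/(α−1) = 41.2495/8.90 = 4.6348.

4.6348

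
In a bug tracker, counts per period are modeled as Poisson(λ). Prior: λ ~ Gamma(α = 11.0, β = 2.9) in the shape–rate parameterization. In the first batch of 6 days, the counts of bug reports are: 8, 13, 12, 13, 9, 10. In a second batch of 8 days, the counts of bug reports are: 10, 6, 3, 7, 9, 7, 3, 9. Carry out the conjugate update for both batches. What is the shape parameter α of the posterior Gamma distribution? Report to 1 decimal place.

With a Gamma(shape α, rate β) prior, the Poisson likelihood is conjugate: the posterior is Gamma(α + ΣXᵢ, β + n).
Batch 1: sum of counts S = 65 over n = 6 days.
After batch 1: Gamma(α+S, β+n) = Gamma(11.0+65, 2.9+6) = Gamma(76.0, 8.9).
Batch 2: sum of counts S = 54 over n = 8 days.
After batch 2: Gamma(α+S, β+n) = Gamma(76.0+54, 8.9+8) = Gamma(130.0, 16.9).
Posterior α = 130.0.

130.0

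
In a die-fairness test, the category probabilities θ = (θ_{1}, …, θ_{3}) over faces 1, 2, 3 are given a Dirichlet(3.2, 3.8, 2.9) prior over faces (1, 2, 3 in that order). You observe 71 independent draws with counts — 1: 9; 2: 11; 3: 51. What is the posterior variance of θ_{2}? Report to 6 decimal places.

0.001825

The Dirichlet prior is conjugate to the Multinomial likelihood: each posterior αⱼ = prior αⱼ + observed count nⱼ.
Posterior concentration: (12.2, 14.8, 53.9), total = 80.9.
Var[θ_j] = α_j(Σα−α_j)/((Σα)²(Σα+1)) = 14.8·66.1/(80.9²·81.9) = 0.001825.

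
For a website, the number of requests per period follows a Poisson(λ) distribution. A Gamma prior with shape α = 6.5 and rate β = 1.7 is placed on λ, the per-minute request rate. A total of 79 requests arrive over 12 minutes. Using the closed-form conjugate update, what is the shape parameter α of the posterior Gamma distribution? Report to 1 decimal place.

With a Gamma(shape α, rate β) prior, the Poisson likelihood is conjugate: the posterior is Gamma(α + ΣXᵢ, β + n).
Posterior: Gamma(α+S, β+n) = Gamma(6.5+79, 1.7+12) = Gamma(85.5, 13.7).
Posterior α = 85.5.

85.5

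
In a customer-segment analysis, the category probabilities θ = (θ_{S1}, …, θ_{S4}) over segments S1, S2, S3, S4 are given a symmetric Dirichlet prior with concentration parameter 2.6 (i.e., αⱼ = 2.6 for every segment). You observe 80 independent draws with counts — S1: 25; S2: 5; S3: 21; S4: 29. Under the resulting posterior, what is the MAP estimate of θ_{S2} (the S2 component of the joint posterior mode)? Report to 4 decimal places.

The Dirichlet prior is conjugate to the Multinomial likelihood: each posterior αⱼ = prior αⱼ + observed count nⱼ.
Posterior concentration: (27.6, 7.6, 23.6, 31.6), total = 90.4.
Joint mode component: (α_{S2}−1)/(Σα−K) = 6.6/86.4 = 0.0764.

0.0764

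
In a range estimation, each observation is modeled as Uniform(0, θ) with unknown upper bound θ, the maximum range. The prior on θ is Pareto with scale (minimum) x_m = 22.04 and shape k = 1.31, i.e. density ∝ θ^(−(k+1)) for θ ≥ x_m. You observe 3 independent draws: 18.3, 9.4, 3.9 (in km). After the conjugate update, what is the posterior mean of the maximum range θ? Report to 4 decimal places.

A Pareto(scale x_m, shape k) prior on the upper bound θ of Uniform(0, θ) is conjugate: posterior is Pareto(max(x_m, max xᵢ), k + n).
Sample maximum = 18.3; prior scale x_m = 22.04 → posterior scale = max = 22.04.
Posterior shape = 1.31 + 3 = 4.31.
E[θ|data] = k·x_m/(k−1) = 4.31·22.04/3.31 = 28.6986.

28.6986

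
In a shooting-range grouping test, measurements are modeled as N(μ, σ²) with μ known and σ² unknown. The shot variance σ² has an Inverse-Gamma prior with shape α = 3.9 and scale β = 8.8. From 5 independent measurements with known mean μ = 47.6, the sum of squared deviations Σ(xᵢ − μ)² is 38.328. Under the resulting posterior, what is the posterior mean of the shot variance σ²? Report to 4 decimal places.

With known mean μ and an Inverse-Gamma(α, β) prior on σ², the Normal likelihood is conjugate: posterior is Inv-Gamma(α + n/2, β + Σ(xᵢ−μ)²/2).
Posterior: Inv-Gamma(3.9 + 5/2, 8.8 + 38.328/2) = Inv-Gamma(6.40, 27.9640).
E[σ²|data] = β/(α−1) = 27.9640/5.40 = 5.1785.

5.1785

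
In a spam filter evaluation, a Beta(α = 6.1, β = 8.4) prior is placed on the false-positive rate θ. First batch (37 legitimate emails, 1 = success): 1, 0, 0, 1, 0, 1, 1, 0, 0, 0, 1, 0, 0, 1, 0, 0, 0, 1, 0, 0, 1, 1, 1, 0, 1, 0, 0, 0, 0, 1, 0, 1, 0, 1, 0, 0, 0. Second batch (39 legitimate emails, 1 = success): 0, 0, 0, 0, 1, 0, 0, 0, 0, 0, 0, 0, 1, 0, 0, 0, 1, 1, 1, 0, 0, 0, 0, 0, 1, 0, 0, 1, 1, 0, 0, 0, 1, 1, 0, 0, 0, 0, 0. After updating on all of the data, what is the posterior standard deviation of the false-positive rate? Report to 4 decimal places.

The Beta prior is conjugate to a Binomial/Bernoulli likelihood; the update adds successes to α and failures to β.
After batch 1: Beta(6.1+14, 8.4+23) = Beta(20.1, 31.4).
After batch 2: Beta(20.1+10, 31.4+29) = Beta(30.1, 60.4).
Var = αβ/((α+β)²(α+β+1)) = 30.1·60.4/(90.5²·91.5) = 0.00242597; SD = √0.00242597 = 0.0493.

0.0493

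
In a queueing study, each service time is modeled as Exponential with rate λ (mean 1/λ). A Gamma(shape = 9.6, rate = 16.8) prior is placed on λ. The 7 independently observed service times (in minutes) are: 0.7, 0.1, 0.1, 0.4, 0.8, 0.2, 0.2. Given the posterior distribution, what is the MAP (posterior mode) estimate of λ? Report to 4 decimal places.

0.8083

With a Gamma(shape α, rate β) prior on the exponential rate λ, the posterior after n observations with total T = Σxᵢ is Gamma(α+n, β+T).
Sum of observations T = 2.5 minutes; n = 7.
Posterior: Gamma(9.6+7, 16.8+2.5) = Gamma(16.6, 19.3).
Mode = (α−1)/β = 0.8083.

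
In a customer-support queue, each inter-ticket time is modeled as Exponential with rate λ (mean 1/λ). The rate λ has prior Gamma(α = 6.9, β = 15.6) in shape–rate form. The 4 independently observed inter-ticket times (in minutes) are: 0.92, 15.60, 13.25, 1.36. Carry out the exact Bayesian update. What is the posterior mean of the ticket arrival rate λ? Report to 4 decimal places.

0.2333

With a Gamma(shape α, rate β) prior on the exponential rate λ, the posterior after n observations with total T = Σxᵢ is Gamma(α+n, β+T).
Sum of observations T = 31.13 minutes; n = 4.
Posterior: Gamma(6.9+4, 15.6+31.13) = Gamma(10.9, 46.73).
Posterior mean of λ = α/β = 10.9/46.73 = 0.2333.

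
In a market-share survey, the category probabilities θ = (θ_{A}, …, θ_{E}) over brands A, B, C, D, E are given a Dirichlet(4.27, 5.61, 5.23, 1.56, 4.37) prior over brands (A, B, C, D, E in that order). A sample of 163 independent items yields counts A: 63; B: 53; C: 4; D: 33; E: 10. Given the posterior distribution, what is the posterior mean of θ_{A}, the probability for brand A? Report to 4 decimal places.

0.3655

The Dirichlet prior is conjugate to the Multinomial likelihood: each posterior αⱼ = prior αⱼ + observed count nⱼ.
Posterior concentration: (67.27, 58.61, 9.23, 34.56, 14.37), total = 184.04.
E[θ_{A}|data] = α_{A}/Σα = 67.27/184.04 = 0.3655.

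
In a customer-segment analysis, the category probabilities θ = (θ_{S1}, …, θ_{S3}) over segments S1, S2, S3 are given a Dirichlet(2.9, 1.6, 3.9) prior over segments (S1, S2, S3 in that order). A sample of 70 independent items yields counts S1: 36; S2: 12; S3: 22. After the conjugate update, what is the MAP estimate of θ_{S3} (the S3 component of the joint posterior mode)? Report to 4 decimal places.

The Dirichlet prior is conjugate to the Multinomial likelihood: each posterior αⱼ = prior αⱼ + observed count nⱼ.
Posterior concentration: (38.9, 13.6, 25.9), total = 78.4.
Joint mode component: (α_{S3}−1)/(Σα−K) = 24.9/75.4 = 0.3302.

0.3302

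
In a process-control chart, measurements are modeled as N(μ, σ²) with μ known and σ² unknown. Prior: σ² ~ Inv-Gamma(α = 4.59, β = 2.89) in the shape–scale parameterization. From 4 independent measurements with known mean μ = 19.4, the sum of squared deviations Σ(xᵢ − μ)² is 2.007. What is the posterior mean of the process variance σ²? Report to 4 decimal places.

With known mean μ and an Inverse-Gamma(α, β) prior on σ², the Normal likelihood is conjugate: posterior is Inv-Gamma(α + n/2, β + Σ(xᵢ−μ)²/2).
Posterior: Inv-Gamma(4.59 + 4/2, 2.89 + 2.007/2) = Inv-Gamma(6.59, 3.8935).
E[σ²|data] = β/(α−1) = 3.8935/5.59 = 0.6965.

0.6965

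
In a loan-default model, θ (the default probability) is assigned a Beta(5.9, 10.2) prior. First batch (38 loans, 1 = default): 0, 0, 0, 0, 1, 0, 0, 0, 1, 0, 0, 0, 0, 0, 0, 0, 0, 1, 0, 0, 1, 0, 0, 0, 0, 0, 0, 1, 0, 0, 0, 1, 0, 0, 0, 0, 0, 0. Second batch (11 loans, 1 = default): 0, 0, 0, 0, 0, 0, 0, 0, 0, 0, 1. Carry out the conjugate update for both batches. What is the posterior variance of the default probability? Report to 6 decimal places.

0.002404

The Beta prior is conjugate to a Binomial/Bernoulli likelihood; the update adds successes to α and failures to β.
After batch 1: Beta(5.9+6, 10.2+32) = Beta(11.9, 42.2).
After batch 2: Beta(11.9+1, 42.2+10) = Beta(12.9, 52.2).
Var = αβ/((α+β)²(α+β+1)) = 12.9·52.2/(65.1²·66.1) = 0.002404.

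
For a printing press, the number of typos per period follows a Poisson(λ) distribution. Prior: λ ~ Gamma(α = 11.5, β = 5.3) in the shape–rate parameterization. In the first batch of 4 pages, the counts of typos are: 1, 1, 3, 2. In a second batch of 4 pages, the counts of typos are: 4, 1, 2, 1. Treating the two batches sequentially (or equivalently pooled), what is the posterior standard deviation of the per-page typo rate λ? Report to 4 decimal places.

With a Gamma(shape α, rate β) prior, the Poisson likelihood is conjugate: the posterior is Gamma(α + ΣXᵢ, β + n).
Batch 1: sum of counts S = 7 over n = 4 pages.
After batch 1: Gamma(α+S, β+n) = Gamma(11.5+7, 5.3+4) = Gamma(18.5, 9.3).
Batch 2: sum of counts S = 8 over n = 4 pages.
After batch 2: Gamma(α+S, β+n) = Gamma(18.5+8, 9.3+4) = Gamma(26.5, 13.3).
SD = √α/β = √26.5/13.3 = 0.3871.

0.3871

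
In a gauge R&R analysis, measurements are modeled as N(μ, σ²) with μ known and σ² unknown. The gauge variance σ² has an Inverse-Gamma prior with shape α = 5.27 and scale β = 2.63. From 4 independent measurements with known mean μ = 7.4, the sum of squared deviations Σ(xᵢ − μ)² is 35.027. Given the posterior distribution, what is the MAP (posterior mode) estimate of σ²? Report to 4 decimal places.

With known mean μ and an Inverse-Gamma(α, β) prior on σ², the Normal likelihood is conjugate: posterior is Inv-Gamma(α + n/2, β + Σ(xᵢ−μ)²/2).
Posterior: Inv-Gamma(5.27 + 4/2, 2.63 + 35.027/2) = Inv-Gamma(7.27, 20.1435).
Mode = β/(α+1) = 20.1435/8.27 = 2.4357.

2.4357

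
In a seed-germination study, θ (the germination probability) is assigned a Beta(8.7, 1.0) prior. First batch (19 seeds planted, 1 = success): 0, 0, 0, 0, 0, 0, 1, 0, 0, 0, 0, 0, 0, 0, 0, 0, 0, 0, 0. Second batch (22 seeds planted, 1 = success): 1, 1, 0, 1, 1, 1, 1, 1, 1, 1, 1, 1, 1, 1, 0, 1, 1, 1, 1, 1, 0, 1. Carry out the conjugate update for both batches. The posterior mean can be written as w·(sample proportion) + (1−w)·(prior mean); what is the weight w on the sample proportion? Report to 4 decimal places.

0.8087

The Beta prior is conjugate to a Binomial/Bernoulli likelihood; the update adds successes to α and failures to β.
Total number of seeds planted: n = 19 + 22 = 41.
Posterior mean = (α₀+k)/(α₀+β₀+n) = [n/(α₀+β₀+n)]·(k/n) + [(α₀+β₀)/(α₀+β₀+n)]·α₀/(α₀+β₀), so only n and the prior enter the weight.
The weight on the data is w = n/(α₀+β₀+n) = 41/(8.7+1.0+41) = 41/50.7 = 0.8087.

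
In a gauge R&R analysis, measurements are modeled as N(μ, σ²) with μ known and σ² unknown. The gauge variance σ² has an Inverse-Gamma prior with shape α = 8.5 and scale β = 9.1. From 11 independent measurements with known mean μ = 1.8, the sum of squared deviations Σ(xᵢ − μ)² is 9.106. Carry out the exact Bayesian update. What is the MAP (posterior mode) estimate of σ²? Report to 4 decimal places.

With known mean μ and an Inverse-Gamma(α, β) prior on σ², the Normal likelihood is conjugate: posterior is Inv-Gamma(α + n/2, β + Σ(xᵢ−μ)²/2).
Posterior: Inv-Gamma(8.5 + 11/2, 9.1 + 9.106/2) = Inv-Gamma(14.00, 13.6530).
Mode = β/(α+1) = 13.6530/15.00 = 0.9102.

0.9102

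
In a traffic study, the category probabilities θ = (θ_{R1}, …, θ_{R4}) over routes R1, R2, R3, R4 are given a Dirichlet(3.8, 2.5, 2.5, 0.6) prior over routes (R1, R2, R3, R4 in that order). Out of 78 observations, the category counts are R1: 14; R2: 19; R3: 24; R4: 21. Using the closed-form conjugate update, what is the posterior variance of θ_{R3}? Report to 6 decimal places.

The Dirichlet prior is conjugate to the Multinomial likelihood: each posterior αⱼ = prior αⱼ + observed count nⱼ.
Posterior concentration: (17.8, 21.5, 26.5, 21.6), total = 87.4.
Var[θ_j] = α_j(Σα−α_j)/((Σα)²(Σα+1)) = 26.5·60.9/(87.4²·88.4) = 0.002390.

0.002390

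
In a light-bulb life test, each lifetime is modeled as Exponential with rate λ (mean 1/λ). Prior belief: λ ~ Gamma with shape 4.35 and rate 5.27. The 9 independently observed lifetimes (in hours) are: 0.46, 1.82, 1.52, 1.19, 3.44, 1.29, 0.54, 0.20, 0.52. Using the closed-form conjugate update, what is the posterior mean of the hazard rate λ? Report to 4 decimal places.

0.8215

With a Gamma(shape α, rate β) prior on the exponential rate λ, the posterior after n observations with total T = Σxᵢ is Gamma(α+n, β+T).
Sum of observations T = 10.98 hours; n = 9.
Posterior: Gamma(4.35+9, 5.27+10.98) = Gamma(13.35, 16.25).
Posterior mean of λ = α/β = 13.35/16.25 = 0.8215.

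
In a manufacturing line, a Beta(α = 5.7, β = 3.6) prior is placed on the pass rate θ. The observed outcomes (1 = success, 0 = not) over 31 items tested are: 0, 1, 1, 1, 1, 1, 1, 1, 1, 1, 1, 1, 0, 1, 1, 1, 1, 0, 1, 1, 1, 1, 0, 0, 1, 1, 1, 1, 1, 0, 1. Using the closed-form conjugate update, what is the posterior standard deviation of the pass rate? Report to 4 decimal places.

The Beta prior is conjugate to a Binomial/Bernoulli likelihood; the update adds successes to α and failures to β.
Posterior: Beta(α+k, β+n−k) = Beta(5.7+25, 3.6+6) = Beta(30.7, 9.6).
Var = αβ/((α+β)²(α+β+1)) = 30.7·9.6/(40.3²·41.3) = 0.00439389; SD = √0.00439389 = 0.0663.

0.0663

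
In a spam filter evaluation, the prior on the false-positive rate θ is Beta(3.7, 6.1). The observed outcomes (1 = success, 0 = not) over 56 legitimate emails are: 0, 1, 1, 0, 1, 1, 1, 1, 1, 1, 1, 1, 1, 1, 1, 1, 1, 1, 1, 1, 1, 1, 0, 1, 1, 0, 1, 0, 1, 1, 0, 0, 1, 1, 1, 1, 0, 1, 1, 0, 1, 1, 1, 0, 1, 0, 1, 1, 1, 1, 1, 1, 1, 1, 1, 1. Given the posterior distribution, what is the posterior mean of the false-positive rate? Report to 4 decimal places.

0.7401

The Beta prior is conjugate to a Binomial/Bernoulli likelihood; the update adds successes to α and failures to β.
Posterior: Beta(α+k, β+n−k) = Beta(3.7+45, 6.1+11) = Beta(48.7, 17.1).
Posterior mean = α/(α+β) = 48.7/65.8 = 0.7401.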